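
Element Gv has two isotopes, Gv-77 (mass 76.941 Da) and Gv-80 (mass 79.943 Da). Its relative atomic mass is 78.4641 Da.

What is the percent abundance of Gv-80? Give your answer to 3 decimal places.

Writing the weighted mean with unknown fraction x of Gv-77:
76.941·x + 79.943·(1 − x) = 78.4641
(76.941 − 79.943)·x = 78.4641 − 79.943
x = -1.4789 / -3.002 = 0.49264 → 49.264% Gv-77, 50.736% Gv-80.

50.736%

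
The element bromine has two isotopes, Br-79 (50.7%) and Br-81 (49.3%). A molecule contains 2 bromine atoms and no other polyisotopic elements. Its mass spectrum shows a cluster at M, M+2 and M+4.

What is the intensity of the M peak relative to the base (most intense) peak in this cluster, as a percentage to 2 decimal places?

51.42%

(0.507 + 0.493)^2 gives M 0.2570, M+2 0.4999, M+4 0.2430; the largest is M+2.
P(M+2) = C(2,1) × 0.507^1 × 0.493^1 = 2 × 0.5070 × 0.4930 = 0.499902 (base)
P(M) = C(2,0) × 0.507^2 × 0.493^0 = 1 × 0.257049 × 1.0000 = 0.257049
Relative intensity = 0.257049 / 0.499902 × 100 = 51.42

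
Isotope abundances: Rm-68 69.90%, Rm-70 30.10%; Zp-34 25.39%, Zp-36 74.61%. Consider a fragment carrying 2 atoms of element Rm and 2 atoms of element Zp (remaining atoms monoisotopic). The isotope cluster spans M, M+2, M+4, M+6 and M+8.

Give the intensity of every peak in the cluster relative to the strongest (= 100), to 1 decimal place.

Element Rm pattern (n=2): 0.488601 : 0.420798 : 0.090601
Element Zp pattern (n=2): 0.06446521 : 0.37886958 : 0.55666521
Convolve the two distributions (both contribute in 2-u steps):
  M: 0.488601×0.06446521 = 0.031498
  M+2: 0.488601×0.37886958 + 0.420798×0.06446521 = 0.212243
  M+4: 0.488601×0.55666521 + 0.420798×0.37886958 + 0.090601×0.06446521 = 0.437255
  M+6: 0.420798×0.55666521 + 0.090601×0.37886958 = 0.268570
  M+8: 0.090601×0.55666521 = 0.050434
Scale to base peak (0.437255) = 100: 7.2 : 48.5 : 100.0 : 61.4 : 11.5

7.2 : 48.5 : 100.0 : 61.4 : 11.5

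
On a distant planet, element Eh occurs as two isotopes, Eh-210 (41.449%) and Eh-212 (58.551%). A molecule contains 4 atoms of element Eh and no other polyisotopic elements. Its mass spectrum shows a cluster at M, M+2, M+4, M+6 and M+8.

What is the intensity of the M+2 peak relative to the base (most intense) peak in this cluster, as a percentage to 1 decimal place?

47.2%

(0.41449 + 0.58551)^4 gives M 0.0295, M+2 0.1668, M+4 0.3534, M+6 0.3328, M+8 0.1175; the largest is M+4.
P(M+4) = C(4,2) × 0.41449^2 × 0.58551^2 = 6 × 0.17180196 × 0.34282196 = 0.353385 (base)
P(M+2) = C(4,1) × 0.41449^3 × 0.58551^1 = 4 × 0.07121019 × 0.58551 = 0.166777
Relative intensity = 0.166777 / 0.353385 × 100 = 47.2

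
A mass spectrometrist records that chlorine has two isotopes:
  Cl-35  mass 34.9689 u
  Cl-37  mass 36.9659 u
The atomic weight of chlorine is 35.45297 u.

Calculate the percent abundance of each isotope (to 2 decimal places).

Let x be the fractional abundance of Cl-35; then Cl-37 has abundance 1 − x.
34.9689·x + 36.9659·(1 − x) = 35.45297
(34.9689 − 36.9659)·x = 35.45297 − 36.9659
x = -1.51293 / -1.9970 = 0.75760 → 75.76% Cl-35, 24.24% Cl-37.

Cl-35: 75.76%, Cl-37: 24.24%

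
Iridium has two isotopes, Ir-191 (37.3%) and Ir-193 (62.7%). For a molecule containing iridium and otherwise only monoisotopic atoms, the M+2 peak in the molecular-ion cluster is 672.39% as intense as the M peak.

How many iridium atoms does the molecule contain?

The M+2/M ratio from n Ir atoms is n · q/p = n · 0.627/0.373.
n = 6.7239 × 0.373/0.627 = 4.00 ≈ 4

4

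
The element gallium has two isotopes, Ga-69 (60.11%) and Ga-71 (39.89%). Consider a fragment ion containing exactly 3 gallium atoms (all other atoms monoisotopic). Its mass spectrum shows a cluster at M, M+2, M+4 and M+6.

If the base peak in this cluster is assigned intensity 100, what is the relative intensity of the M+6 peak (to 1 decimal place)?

14.7

Binomial terms of (0.6011 + 0.3989)^3: M 0.2172, M+2 0.4324, M+4 0.2869, M+6 0.0635 → M+2 is the base peak.
P(M+2) = C(3,1) × 0.6011^2 × 0.3989^1 = 3 × 0.36132121 × 0.3989 = 0.432393 (base)
P(M+6) = C(3,3) × 0.6011^0 × 0.3989^3 = 1 × 1.0000 × 0.06347345 = 0.063473
Relative intensity = 0.063473 / 0.432393 × 100 = 14.7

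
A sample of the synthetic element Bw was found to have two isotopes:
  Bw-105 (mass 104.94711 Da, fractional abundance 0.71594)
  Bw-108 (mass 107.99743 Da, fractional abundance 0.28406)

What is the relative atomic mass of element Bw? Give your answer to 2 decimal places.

Ar = Σ fᵢ·mᵢ = 0.71594 × 104.94711 + 0.28406 × 107.99743
= 75.135834 + 30.677750 = 105.813584 Da

105.81 Da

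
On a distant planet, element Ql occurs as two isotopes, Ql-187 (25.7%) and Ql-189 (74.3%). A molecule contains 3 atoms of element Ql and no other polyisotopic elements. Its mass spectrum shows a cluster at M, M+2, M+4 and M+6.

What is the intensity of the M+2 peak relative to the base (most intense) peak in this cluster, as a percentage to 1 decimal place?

34.6%

Term probabilities: M 0.0170, M+2 0.1472, M+4 0.4256, M+6 0.4102. Base peak = M+4.
P(M+4) = C(3,2) × 0.257^1 × 0.743^2 = 3 × 0.2570 × 0.552049 = 0.425630 (base)
P(M+2) = C(3,1) × 0.257^2 × 0.743^1 = 3 × 0.066049 × 0.7430 = 0.147223
Relative intensity = 0.147223 / 0.425630 × 100 = 34.6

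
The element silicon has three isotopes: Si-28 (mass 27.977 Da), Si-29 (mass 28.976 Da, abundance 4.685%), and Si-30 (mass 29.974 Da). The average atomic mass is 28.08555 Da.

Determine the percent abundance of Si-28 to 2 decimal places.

The remaining 95.315% is split between Si-28 (fraction x) and Si-30 (fraction 0.95315 − x).
Substituting: 27.977x + 29.974(0.95315 − x) = 26.7280244
(27.977 − 29.974)x = -1.8416937  ⇒  x = 0.92223, y = 0.03092
Si-28: 92.22%, Si-30: 3.09%.

92.22%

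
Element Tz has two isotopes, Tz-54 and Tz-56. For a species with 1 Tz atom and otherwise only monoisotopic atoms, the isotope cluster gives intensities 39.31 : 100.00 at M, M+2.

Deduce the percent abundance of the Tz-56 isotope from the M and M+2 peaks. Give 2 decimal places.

71.78%

Let p = fractional abundance of Tz-54. I(M+2)/I(M) = [C(1,1)·p^0·(1−p)] / p^1 = 1·(1−p)/p = 100.00/39.31 = 2.5439
(1−p)/p = 2.5439/1 = 2.5439  ⇒  p = 1/(1 + 2.5439) = 0.2822
Tz-54: 28.22%, Tz-56: 71.78%.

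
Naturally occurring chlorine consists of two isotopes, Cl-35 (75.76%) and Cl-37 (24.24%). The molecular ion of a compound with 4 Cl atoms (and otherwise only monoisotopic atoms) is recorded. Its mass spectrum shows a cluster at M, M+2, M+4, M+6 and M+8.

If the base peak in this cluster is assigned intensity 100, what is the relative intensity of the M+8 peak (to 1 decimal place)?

0.8

Term probabilities: M 0.3294, M+2 0.4216, M+4 0.2023, M+6 0.0432, M+8 0.0035. Base peak = M+2.
P(M+2) = C(4,1) × 0.7576^3 × 0.2424^1 = 4 × 0.4348304 × 0.2424 = 0.421612 (base)
P(M+8) = C(4,4) × 0.7576^0 × 0.2424^4 = 1 × 1.0000 × 0.00345247 = 0.003452
Relative intensity = 0.003452 / 0.421612 × 100 = 0.8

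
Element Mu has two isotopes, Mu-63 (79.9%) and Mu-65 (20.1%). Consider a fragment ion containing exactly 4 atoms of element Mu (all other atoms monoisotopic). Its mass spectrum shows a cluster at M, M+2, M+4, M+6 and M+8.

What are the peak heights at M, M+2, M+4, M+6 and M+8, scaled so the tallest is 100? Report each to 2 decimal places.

Each Mu atom is independently Mu-63 (p = 0.799) or Mu-65 (q = 0.201); the cluster is the binomial expansion (p + q)^4.
P(M) = 0.799^4 = 0.407556
P(M+2) = 4 × 0.799^3 × 0.201^1 = 0.410106
P(M+4) = 6 × 0.799^2 × 0.201^2 = 0.154752
P(M+6) = 4 × 0.799^1 × 0.201^3 = 0.025953
P(M+8) = 0.201^4 = 0.001632
The M+2 peak is largest (0.410106); scaling to 100 gives 99.38 : 100.00 : 37.73 : 6.33 : 0.40.

99.38 : 100.00 : 37.73 : 6.33 : 0.40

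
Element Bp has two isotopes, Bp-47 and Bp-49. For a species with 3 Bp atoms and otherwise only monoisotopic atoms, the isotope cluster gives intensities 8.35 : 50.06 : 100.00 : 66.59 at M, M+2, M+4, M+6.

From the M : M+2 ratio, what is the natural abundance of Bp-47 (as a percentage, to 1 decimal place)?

33.4%

Let p = fractional abundance of Bp-47. I(M+2)/I(M) = [C(3,1)·p^2·(1−p)] / p^3 = 3·(1−p)/p = 50.06/8.35 = 5.9952
(1−p)/p = 5.9952/3 = 1.9984  ⇒  p = 1/(1 + 1.9984) = 0.3335
Bp-47: 33.4%, Bp-49: 66.6%.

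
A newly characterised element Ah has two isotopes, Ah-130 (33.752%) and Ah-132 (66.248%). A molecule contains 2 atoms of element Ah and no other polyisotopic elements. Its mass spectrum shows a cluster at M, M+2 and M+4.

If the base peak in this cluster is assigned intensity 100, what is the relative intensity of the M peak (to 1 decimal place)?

Binomial terms of (0.33752 + 0.66248)^2: M 0.1139, M+2 0.4472, M+4 0.4389 → M+2 is the base peak.
P(M+2) = C(2,1) × 0.33752^1 × 0.66248^1 = 2 × 0.33752 × 0.66248 = 0.447200 (base)
P(M) = C(2,0) × 0.33752^2 × 0.66248^0 = 1 × 0.11391975 × 1.0000 = 0.113920
Relative intensity = 0.113920 / 0.447200 × 100 = 25.5

25.5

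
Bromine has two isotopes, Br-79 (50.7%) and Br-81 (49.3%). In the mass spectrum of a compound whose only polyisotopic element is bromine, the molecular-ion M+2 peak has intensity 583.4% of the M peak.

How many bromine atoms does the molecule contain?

6

With n Br atoms, P(M+2)/P(M) = C(n,1)·p^(n−1)q / p^n = n·q/p = n · 0.493/0.507.
n = 5.834 × 0.507/0.493 = 6.00 ≈ 6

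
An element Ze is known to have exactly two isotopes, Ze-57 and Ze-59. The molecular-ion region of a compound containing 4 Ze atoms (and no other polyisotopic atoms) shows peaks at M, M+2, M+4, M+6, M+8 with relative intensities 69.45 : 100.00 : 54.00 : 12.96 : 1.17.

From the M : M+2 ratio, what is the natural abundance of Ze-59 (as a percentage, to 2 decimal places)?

26.47%

Write p for the Ze-57 fraction. I(M+2)/I(M) = [C(4,1)·p^3·(1−p)] / p^4 = 4·(1−p)/p = 100.00/69.45 = 1.4399
(1−p)/p = 1.4399/4 = 0.3600  ⇒  p = 1/(1 + 0.3600) = 0.7353
Ze-57: 73.53%, Ze-59: 26.47%.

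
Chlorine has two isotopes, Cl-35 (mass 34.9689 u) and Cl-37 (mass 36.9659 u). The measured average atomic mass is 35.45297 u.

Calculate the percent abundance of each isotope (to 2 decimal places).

With x = fraction of Cl-35 (so Cl-37 is 1 − x):
34.9689·x + 36.9659·(1 − x) = 35.45297
(34.9689 − 36.9659)·x = 35.45297 − 36.9659
x = -1.51293 / -1.9970 = 0.75760 → 75.76% Cl-35, 24.24% Cl-37.

Cl-35: 75.76%, Cl-37: 24.24%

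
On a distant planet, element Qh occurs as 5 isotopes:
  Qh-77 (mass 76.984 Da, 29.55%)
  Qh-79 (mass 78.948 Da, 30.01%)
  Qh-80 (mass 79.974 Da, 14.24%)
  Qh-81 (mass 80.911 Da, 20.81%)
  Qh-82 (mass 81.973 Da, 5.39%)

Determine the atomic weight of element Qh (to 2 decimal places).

Average mass = Σ (abundance × isotope mass) = 0.2955 × 76.984 + 0.3001 × 78.948 + 0.1424 × 79.974 + 0.2081 × 80.911 + 0.0539 × 81.973
= 22.7488 + 23.6923 + 11.3883 + 16.8376 + 4.4183 = 79.0853 Da

79.09 Da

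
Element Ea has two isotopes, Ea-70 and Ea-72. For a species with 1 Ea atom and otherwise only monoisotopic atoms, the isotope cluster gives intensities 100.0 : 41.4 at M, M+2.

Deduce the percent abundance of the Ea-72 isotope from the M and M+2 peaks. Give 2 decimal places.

If p is the fraction of Ea that is Ea-70, then I(M+2)/I(M) = [C(1,1)·p^0·(1−p)] / p^1 = 1·(1−p)/p = 41.4/100.0 = 0.4140
(1−p)/p = 0.4140/1 = 0.4140  ⇒  p = 1/(1 + 0.4140) = 0.7072
Ea-70: 70.72%, Ea-72: 29.28%.

29.28%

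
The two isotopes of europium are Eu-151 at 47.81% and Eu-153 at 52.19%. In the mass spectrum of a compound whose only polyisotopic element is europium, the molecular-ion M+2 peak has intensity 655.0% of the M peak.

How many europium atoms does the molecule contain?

The M+2/M ratio from n Eu atoms is n · q/p = n · 0.5219/0.4781.
n = 6.550 × 0.4781/0.5219 = 6.00 ≈ 6

6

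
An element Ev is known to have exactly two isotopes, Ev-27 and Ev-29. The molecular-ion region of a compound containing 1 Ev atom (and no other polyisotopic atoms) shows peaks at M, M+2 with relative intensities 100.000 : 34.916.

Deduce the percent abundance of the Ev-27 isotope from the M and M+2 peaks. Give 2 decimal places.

74.12%

Write p for the Ev-27 fraction. I(M+2)/I(M) = [C(1,1)·p^0·(1−p)] / p^1 = 1·(1−p)/p = 34.916/100.000 = 0.3492
(1−p)/p = 0.3492/1 = 0.3492  ⇒  p = 1/(1 + 0.3492) = 0.7412
Ev-27: 74.12%, Ev-29: 25.88%.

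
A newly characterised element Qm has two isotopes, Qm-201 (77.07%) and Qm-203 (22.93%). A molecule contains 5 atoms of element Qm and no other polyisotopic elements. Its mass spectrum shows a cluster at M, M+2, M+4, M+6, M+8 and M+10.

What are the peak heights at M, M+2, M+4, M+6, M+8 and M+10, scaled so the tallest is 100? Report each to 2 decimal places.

Expanding (0.7707 + 0.2293)^5:
P(M) = 0.7707^5 = 0.271911
P(M+2) = 5 × 0.7707^4 × 0.2293^1 = 0.404497
P(M+4) = 10 × 0.7707^3 × 0.2293^2 = 0.240693
P(M+6) = 10 × 0.7707^2 × 0.2293^3 = 0.071612
P(M+8) = 5 × 0.7707^1 × 0.2293^4 = 0.010653
P(M+10) = 0.2293^5 = 0.000634
The M+2 peak is largest (0.404497); scaling to 100 gives 67.22 : 100.00 : 59.50 : 17.70 : 2.63 : 0.16.

67.22 : 100.00 : 59.50 : 17.70 : 2.63 : 0.16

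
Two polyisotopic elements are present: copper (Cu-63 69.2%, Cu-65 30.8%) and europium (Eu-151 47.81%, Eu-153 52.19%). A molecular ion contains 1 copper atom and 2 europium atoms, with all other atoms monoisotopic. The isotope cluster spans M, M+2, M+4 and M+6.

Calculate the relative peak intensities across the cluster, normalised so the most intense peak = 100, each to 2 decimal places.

38.05 : 100.00 : 82.31 : 20.18

Copper pattern (n=1): 0.6920 : 0.3080
Europium pattern (n=2): 0.22857961 : 0.49904078 : 0.27237961
Convolve the two distributions (both contribute in 2-u steps):
  M: 0.6920×0.22857961 = 0.158177
  M+2: 0.6920×0.49904078 + 0.3080×0.22857961 = 0.415739
  M+4: 0.6920×0.27237961 + 0.3080×0.49904078 = 0.342191
  M+6: 0.3080×0.27237961 = 0.083893
Scale to base peak (0.415739) = 100: 38.05 : 100.00 : 82.31 : 20.18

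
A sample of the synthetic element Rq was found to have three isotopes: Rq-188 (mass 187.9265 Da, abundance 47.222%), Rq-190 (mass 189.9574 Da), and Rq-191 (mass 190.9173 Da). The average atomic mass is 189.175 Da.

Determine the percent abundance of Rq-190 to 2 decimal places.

34.38%

The remaining 52.778% is split between Rq-190 (fraction x) and Rq-191 (fraction 0.52778 − x).
Substituting: 189.9574x + 190.9173(0.52778 − x) = 100.43234817
(189.9574 − 190.9173)x = -0.329984424  ⇒  x = 0.34377, y = 0.18401
Rq-190: 34.38%, Rq-191: 18.40%.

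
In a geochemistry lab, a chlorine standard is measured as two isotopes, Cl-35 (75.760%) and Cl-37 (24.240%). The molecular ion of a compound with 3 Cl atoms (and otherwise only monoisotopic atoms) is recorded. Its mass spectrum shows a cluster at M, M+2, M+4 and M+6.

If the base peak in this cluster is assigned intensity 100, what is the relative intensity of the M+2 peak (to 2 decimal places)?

(0.75760 + 0.24240)^3 gives M 0.4348, M+2 0.4174, M+4 0.1335, M+6 0.0142; the largest is M.
P(M) = C(3,0) × 0.75760^3 × 0.24240^0 = 1 × 0.4348304 × 1.0000 = 0.434830 (base)
P(M+2) = C(3,1) × 0.75760^2 × 0.24240^1 = 3 × 0.57395776 × 0.2424 = 0.417382
Relative intensity = 0.417382 / 0.434830 × 100 = 95.99

95.99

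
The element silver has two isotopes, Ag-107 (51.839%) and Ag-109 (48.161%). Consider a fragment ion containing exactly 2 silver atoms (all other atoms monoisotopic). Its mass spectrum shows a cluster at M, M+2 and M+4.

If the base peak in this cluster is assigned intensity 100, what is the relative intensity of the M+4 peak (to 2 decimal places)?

(0.51839 + 0.48161)^2 gives M 0.2687, M+2 0.4993, M+4 0.2319; the largest is M+2.
P(M+2) = C(2,1) × 0.51839^1 × 0.48161^1 = 2 × 0.51839 × 0.48161 = 0.499324 (base)
P(M+4) = C(2,2) × 0.51839^0 × 0.48161^2 = 1 × 1.0000 × 0.23194819 = 0.231948
Relative intensity = 0.231948 / 0.499324 × 100 = 46.45

46.45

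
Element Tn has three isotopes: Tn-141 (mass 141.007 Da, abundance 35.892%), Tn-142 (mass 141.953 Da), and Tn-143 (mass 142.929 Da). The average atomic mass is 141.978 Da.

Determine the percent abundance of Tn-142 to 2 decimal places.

The remaining 64.108% is split between Tn-142 (fraction x) and Tn-143 (fraction 0.64108 − x).
Substituting: 141.953x + 142.929(0.64108 − x) = 91.36776756
(141.953 − 142.929)x = -0.26115576  ⇒  x = 0.26758, y = 0.37350
Tn-142: 26.76%, Tn-143: 37.35%.

26.76%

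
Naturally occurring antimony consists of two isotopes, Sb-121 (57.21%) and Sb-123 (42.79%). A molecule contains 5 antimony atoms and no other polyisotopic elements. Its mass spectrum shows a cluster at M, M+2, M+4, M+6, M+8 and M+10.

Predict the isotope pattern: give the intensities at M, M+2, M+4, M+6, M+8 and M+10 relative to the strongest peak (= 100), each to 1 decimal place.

17.9 : 66.8 : 100.0 : 74.8 : 28.0 : 4.2

Expanding (0.5721 + 0.4279)^5:
P(M) = 0.5721^5 = 0.061286
P(M+2) = 5 × 0.5721^4 × 0.4279^1 = 0.229192
P(M+4) = 10 × 0.5721^3 × 0.4279^2 = 0.342847
P(M+6) = 10 × 0.5721^2 × 0.4279^3 = 0.256431
P(M+8) = 5 × 0.5721^1 × 0.4279^4 = 0.095898
P(M+10) = 0.4279^5 = 0.014345
The M+4 peak is largest (0.342847); scaling to 100 gives 17.9 : 66.8 : 100.0 : 74.8 : 28.0 : 4.2.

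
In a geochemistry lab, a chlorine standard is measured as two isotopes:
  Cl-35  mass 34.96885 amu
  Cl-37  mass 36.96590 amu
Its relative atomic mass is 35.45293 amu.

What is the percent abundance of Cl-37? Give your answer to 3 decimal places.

24.240%

Let x be the fractional abundance of Cl-35; then Cl-37 has abundance 1 − x.
34.96885·x + 36.96590·(1 − x) = 35.45293
(34.96885 − 36.96590)·x = 35.45293 − 36.96590
x = -1.51297 / -1.99705 = 0.75760 → 75.760% Cl-35, 24.240% Cl-37.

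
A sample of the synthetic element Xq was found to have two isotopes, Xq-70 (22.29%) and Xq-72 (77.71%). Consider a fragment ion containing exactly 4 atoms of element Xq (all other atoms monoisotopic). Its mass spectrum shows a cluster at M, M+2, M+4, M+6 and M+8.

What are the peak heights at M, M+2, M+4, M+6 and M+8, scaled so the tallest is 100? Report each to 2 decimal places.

0.59 : 8.23 : 43.03 : 100.00 : 87.16

Each Xq atom is independently Xq-70 (p = 0.2229) or Xq-72 (q = 0.7771); the cluster is the binomial expansion (p + q)^4.
P(M) = 0.2229^4 = 0.002469
P(M+2) = 4 × 0.2229^3 × 0.7771^1 = 0.034424
P(M+4) = 6 × 0.2229^2 × 0.7771^2 = 0.180022
P(M+6) = 4 × 0.2229^1 × 0.7771^3 = 0.418409
P(M+8) = 0.7771^4 = 0.364676
The M+6 peak is largest (0.418409); scaling to 100 gives 0.59 : 8.23 : 43.03 : 100.00 : 87.16.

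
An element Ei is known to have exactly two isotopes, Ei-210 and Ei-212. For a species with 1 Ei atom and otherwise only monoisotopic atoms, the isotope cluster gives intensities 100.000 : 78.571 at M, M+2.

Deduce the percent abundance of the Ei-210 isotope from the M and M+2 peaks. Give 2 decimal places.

Let p = fractional abundance of Ei-210. I(M+2)/I(M) = [C(1,1)·p^0·(1−p)] / p^1 = 1·(1−p)/p = 78.571/100.000 = 0.7857
(1−p)/p = 0.7857/1 = 0.7857  ⇒  p = 1/(1 + 0.7857) = 0.5600
Ei-210: 56.00%, Ei-212: 44.00%.

56.00%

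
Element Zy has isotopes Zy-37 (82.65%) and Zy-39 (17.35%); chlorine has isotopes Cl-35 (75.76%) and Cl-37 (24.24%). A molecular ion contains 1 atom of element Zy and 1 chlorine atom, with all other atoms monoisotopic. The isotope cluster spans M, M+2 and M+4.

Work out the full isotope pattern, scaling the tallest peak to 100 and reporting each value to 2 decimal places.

Element Zy pattern (n=1): 0.8265 : 0.1735
Chlorine pattern (n=1): 0.7576 : 0.2424
Convolve the two distributions (both contribute in 2-u steps):
  M: 0.8265×0.7576 = 0.626156
  M+2: 0.8265×0.2424 + 0.1735×0.7576 = 0.331787
  M+4: 0.1735×0.2424 = 0.042056
Scale to base peak (0.626156) = 100: 100.00 : 52.99 : 6.72

100.00 : 52.99 : 6.72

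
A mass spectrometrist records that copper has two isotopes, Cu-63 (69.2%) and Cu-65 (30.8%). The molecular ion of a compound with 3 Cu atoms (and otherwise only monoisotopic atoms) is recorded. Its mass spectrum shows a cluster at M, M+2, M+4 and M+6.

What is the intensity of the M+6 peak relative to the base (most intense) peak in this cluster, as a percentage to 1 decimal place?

6.6%

Term probabilities: M 0.3314, M+2 0.4425, M+4 0.1969, M+6 0.0292. Base peak = M+2.
P(M+2) = C(3,1) × 0.692^2 × 0.308^1 = 3 × 0.478864 × 0.3080 = 0.442470 (base)
P(M+6) = C(3,3) × 0.692^0 × 0.308^3 = 1 × 1.0000 × 0.02921811 = 0.029218
Relative intensity = 0.029218 / 0.442470 × 100 = 6.6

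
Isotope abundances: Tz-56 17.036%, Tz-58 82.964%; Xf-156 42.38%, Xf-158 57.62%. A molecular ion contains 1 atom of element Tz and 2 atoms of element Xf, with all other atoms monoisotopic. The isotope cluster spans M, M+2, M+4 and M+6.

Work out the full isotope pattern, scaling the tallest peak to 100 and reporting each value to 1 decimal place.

6.6 : 50.3 : 100.0 : 59.7

Element Tz pattern (n=1): 0.17036 : 0.82964
Element Xf pattern (n=2): 0.17960644 : 0.48838712 : 0.33200644
Convolve the two distributions (both contribute in 2-u steps):
  M: 0.17036×0.17960644 = 0.030598
  M+2: 0.17036×0.48838712 + 0.82964×0.17960644 = 0.232210
  M+4: 0.17036×0.33200644 + 0.82964×0.48838712 = 0.461746
  M+6: 0.82964×0.33200644 = 0.275446
Scale to base peak (0.461746) = 100: 6.6 : 50.3 : 100.0 : 59.7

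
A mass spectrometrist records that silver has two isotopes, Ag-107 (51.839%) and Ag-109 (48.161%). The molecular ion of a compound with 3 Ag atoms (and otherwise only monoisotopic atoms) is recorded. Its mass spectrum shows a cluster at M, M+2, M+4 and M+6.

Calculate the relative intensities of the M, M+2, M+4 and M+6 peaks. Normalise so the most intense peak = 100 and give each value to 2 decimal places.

35.88 : 100.00 : 92.90 : 28.77

Expanding (0.51839 + 0.48161)^3:
P(M) = 0.51839^3 = 0.139306
P(M+2) = 3 × 0.51839^2 × 0.48161^1 = 0.388267
P(M+4) = 3 × 0.51839^1 × 0.48161^2 = 0.360719
P(M+6) = 0.48161^3 = 0.111709
The M+2 peak is largest (0.388267); scaling to 100 gives 35.88 : 100.00 : 92.90 : 28.77.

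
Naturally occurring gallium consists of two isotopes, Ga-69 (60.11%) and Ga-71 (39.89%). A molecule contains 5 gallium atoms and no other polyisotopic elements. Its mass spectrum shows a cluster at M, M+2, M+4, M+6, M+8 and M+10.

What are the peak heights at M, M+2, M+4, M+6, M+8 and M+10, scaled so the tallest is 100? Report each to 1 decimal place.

22.7 : 75.3 : 100.0 : 66.4 : 22.0 : 2.9

The 5 Ga atoms are independent, so intensities follow the terms of (0.6011 + 0.3989)^5.
P(M) = 0.6011^5 = 0.078475
P(M+2) = 5 × 0.6011^4 × 0.3989^1 = 0.260388
P(M+4) = 10 × 0.6011^3 × 0.3989^2 = 0.345596
P(M+6) = 10 × 0.6011^2 × 0.3989^3 = 0.229343
P(M+8) = 5 × 0.6011^1 × 0.3989^4 = 0.076098
P(M+10) = 0.3989^5 = 0.010100
The M+4 peak is largest (0.345596); scaling to 100 gives 22.7 : 75.3 : 100.0 : 66.4 : 22.0 : 2.9.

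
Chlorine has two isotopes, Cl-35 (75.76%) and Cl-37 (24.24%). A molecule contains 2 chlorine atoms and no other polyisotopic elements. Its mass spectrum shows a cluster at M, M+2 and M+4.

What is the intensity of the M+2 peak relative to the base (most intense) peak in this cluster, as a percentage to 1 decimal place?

(0.7576 + 0.2424)^2 gives M 0.5740, M+2 0.3673, M+4 0.0588; the largest is M.
P(M) = C(2,0) × 0.7576^2 × 0.2424^0 = 1 × 0.57395776 × 1.0000 = 0.573958 (base)
P(M+2) = C(2,1) × 0.7576^1 × 0.2424^1 = 2 × 0.7576 × 0.2424 = 0.367284
Relative intensity = 0.367284 / 0.573958 × 100 = 64.0

64.0%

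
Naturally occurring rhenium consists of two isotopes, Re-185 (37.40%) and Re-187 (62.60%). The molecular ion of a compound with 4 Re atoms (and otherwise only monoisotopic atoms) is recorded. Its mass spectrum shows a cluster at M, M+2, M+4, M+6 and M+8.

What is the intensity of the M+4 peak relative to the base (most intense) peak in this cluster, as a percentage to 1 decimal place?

Binomial terms of (0.3740 + 0.6260)^4: M 0.0196, M+2 0.1310, M+4 0.3289, M+6 0.3670, M+8 0.1536 → M+6 is the base peak.
P(M+6) = C(4,3) × 0.3740^1 × 0.6260^3 = 4 × 0.3740 × 0.24531438 = 0.366990 (base)
P(M+4) = C(4,2) × 0.3740^2 × 0.6260^2 = 6 × 0.139876 × 0.391876 = 0.328884
Relative intensity = 0.328884 / 0.366990 × 100 = 89.6

89.6%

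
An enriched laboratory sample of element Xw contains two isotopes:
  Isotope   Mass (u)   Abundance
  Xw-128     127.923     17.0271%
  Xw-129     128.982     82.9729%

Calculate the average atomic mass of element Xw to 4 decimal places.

Average mass = Σ (abundance × isotope mass) = 0.170271 × 127.923 + 0.829729 × 128.982
= 21.78158 + 107.02011 = 128.80169 u

128.8017 u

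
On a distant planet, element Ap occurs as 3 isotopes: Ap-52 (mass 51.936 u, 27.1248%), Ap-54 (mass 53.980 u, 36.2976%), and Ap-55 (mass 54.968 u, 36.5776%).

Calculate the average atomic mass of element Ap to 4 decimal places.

53.7870 u

The abundance-weighted mean is 0.271248 × 51.936 + 0.362976 × 53.980 + 0.365776 × 54.968
= 14.08754 + 19.59344 + 20.10598 = 53.78696 u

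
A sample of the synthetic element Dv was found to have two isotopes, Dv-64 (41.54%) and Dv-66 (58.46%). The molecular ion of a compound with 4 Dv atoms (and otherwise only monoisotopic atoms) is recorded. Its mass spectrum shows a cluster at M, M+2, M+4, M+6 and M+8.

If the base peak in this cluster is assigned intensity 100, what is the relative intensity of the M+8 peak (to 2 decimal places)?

33.01

Binomial terms of (0.4154 + 0.5846)^4: M 0.0298, M+2 0.1676, M+4 0.3538, M+6 0.3320, M+8 0.1168 → M+4 is the base peak.
P(M+4) = C(4,2) × 0.4154^2 × 0.5846^2 = 6 × 0.17255716 × 0.34175716 = 0.353836 (base)
P(M+8) = C(4,4) × 0.4154^0 × 0.5846^4 = 1 × 1.0000 × 0.11679796 = 0.116798
Relative intensity = 0.116798 / 0.353836 × 100 = 33.01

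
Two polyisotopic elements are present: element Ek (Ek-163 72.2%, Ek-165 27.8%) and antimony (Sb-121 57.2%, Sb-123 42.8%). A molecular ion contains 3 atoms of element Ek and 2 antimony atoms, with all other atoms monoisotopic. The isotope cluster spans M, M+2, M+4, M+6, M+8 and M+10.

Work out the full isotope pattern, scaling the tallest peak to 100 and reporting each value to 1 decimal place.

36.6 : 97.0 : 100.0 : 50.1 : 12.2 : 1.2

Element Ek pattern (n=3): 0.37636705 : 0.43475086 : 0.16739714 : 0.02148495
Antimony pattern (n=2): 0.327184 : 0.489632 : 0.183184
Convolve the two distributions (both contribute in 2-u steps):
  M: 0.37636705×0.327184 = 0.123141
  M+2: 0.37636705×0.489632 + 0.43475086×0.327184 = 0.326525
  M+4: 0.37636705×0.183184 + 0.43475086×0.489632 + 0.16739714×0.327184 = 0.336582
  M+6: 0.43475086×0.183184 + 0.16739714×0.489632 + 0.02148495×0.327184 = 0.168632
  M+8: 0.16739714×0.183184 + 0.02148495×0.489632 = 0.041184
  M+10: 0.02148495×0.183184 = 0.003936
Scale to base peak (0.336582) = 100: 36.6 : 97.0 : 100.0 : 50.1 : 12.2 : 1.2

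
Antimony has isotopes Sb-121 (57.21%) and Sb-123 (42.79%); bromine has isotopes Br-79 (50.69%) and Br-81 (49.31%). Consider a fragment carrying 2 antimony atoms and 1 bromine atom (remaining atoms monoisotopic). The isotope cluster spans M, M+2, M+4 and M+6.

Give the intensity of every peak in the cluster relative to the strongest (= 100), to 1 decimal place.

40.5 : 100.0 : 81.6 : 22.0

Antimony pattern (n=2): 0.32729841 : 0.48960318 : 0.18309841
Bromine pattern (n=1): 0.5069 : 0.4931
Convolve the two distributions (both contribute in 2-u steps):
  M: 0.32729841×0.5069 = 0.165908
  M+2: 0.32729841×0.4931 + 0.48960318×0.5069 = 0.409571
  M+4: 0.48960318×0.4931 + 0.18309841×0.5069 = 0.334236
  M+6: 0.18309841×0.4931 = 0.090286
Scale to base peak (0.409571) = 100: 40.5 : 100.0 : 81.6 : 22.0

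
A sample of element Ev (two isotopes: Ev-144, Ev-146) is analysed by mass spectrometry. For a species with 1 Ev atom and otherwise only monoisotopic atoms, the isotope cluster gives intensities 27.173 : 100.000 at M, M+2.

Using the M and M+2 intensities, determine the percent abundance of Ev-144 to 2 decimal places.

Write p for the Ev-144 fraction. I(M+2)/I(M) = [C(1,1)·p^0·(1−p)] / p^1 = 1·(1−p)/p = 100.000/27.173 = 3.6801
(1−p)/p = 3.6801/1 = 3.6801  ⇒  p = 1/(1 + 3.6801) = 0.2137
Ev-144: 21.37%, Ev-146: 78.63%.

21.37%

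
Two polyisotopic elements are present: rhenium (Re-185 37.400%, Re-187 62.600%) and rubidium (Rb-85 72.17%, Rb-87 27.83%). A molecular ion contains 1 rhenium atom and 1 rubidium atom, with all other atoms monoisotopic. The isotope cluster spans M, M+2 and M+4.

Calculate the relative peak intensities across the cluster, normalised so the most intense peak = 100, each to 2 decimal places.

Rhenium pattern (n=1): 0.3740 : 0.6260
Rubidium pattern (n=1): 0.7217 : 0.2783
Convolve the two distributions (both contribute in 2-u steps):
  M: 0.3740×0.7217 = 0.269916
  M+2: 0.3740×0.2783 + 0.6260×0.7217 = 0.555868
  M+4: 0.6260×0.2783 = 0.174216
Scale to base peak (0.555868) = 100: 48.56 : 100.00 : 31.34

48.56 : 100.00 : 31.34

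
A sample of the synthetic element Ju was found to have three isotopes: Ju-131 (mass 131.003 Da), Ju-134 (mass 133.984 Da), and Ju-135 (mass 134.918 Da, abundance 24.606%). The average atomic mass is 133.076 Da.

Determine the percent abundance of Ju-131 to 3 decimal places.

38.169%

Let x and y be the fractions of Ju-131 and Ju-134. Then x + y = 1 − 0.24606 = 0.75394 and 131.003x + 133.984y = 133.076 − 0.24606×134.918 = 99.87807692.
Substituting: 131.003x + 133.984(0.75394 − x) = 99.87807692
(131.003 − 133.984)x = -1.13782004  ⇒  x = 0.38169, y = 0.37225
Ju-131: 38.169%, Ju-134: 37.225%.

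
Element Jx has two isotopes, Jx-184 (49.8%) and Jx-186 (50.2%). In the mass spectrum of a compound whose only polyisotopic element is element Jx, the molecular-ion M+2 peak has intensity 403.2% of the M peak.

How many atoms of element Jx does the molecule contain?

With n Jx atoms, P(M+2)/P(M) = C(n,1)·p^(n−1)q / p^n = n·q/p = n · 0.502/0.498.
n = 4.032 × 0.498/0.502 = 4.00 ≈ 4

4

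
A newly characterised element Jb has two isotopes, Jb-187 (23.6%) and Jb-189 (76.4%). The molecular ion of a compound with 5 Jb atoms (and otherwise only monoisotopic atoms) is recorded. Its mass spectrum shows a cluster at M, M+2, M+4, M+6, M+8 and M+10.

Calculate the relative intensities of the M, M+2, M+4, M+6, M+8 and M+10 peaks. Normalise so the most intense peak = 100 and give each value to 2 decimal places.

0.18 : 2.95 : 19.08 : 61.78 : 100.00 : 64.75

Each Jb atom is independently Jb-187 (p = 0.236) or Jb-189 (q = 0.764); the cluster is the binomial expansion (p + q)^5.
P(M) = 0.236^5 = 0.000732
P(M+2) = 5 × 0.236^4 × 0.764^1 = 0.011850
P(M+4) = 10 × 0.236^3 × 0.764^2 = 0.076722
P(M+6) = 10 × 0.236^2 × 0.764^3 = 0.248373
P(M+8) = 5 × 0.236^1 × 0.764^4 = 0.402027
P(M+10) = 0.764^5 = 0.260296
The M+8 peak is largest (0.402027); scaling to 100 gives 0.18 : 2.95 : 19.08 : 61.78 : 100.00 : 64.75.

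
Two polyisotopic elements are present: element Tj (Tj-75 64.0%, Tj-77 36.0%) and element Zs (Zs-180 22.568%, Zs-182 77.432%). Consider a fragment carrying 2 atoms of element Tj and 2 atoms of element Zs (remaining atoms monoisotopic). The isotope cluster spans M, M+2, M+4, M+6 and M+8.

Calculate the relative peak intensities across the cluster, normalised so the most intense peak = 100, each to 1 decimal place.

5.0 : 40.3 : 100.0 : 77.8 : 18.8

Element Tj pattern (n=2): 0.4096 : 0.4608 : 0.1296
Element Zs pattern (n=2): 0.05093146 : 0.34949708 : 0.59957146
Convolve the two distributions (both contribute in 2-u steps):
  M: 0.4096×0.05093146 = 0.020862
  M+2: 0.4096×0.34949708 + 0.4608×0.05093146 = 0.166623
  M+4: 0.4096×0.59957146 + 0.4608×0.34949708 + 0.1296×0.05093146 = 0.413233
  M+6: 0.4608×0.59957146 + 0.1296×0.34949708 = 0.321577
  M+8: 0.1296×0.59957146 = 0.077704
Scale to base peak (0.413233) = 100: 5.0 : 40.3 : 100.0 : 77.8 : 18.8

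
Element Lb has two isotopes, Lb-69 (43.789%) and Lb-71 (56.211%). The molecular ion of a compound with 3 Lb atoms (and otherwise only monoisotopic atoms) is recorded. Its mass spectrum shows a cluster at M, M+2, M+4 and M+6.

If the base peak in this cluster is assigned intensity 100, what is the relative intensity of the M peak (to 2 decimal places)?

Term probabilities: M 0.0840, M+2 0.3233, M+4 0.4151, M+6 0.1776. Base peak = M+4.
P(M+4) = C(3,2) × 0.43789^1 × 0.56211^2 = 3 × 0.43789 × 0.31596765 = 0.415077 (base)
P(M) = C(3,0) × 0.43789^3 × 0.56211^0 = 1 × 0.08396438 × 1.0000 = 0.083964
Relative intensity = 0.083964 / 0.415077 × 100 = 20.23

20.23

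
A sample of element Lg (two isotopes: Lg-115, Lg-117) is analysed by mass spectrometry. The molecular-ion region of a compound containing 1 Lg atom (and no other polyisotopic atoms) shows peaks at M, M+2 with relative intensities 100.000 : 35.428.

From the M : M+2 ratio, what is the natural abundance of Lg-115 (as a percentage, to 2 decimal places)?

73.84%

If p is the fraction of Lg that is Lg-115, then I(M+2)/I(M) = [C(1,1)·p^0·(1−p)] / p^1 = 1·(1−p)/p = 35.428/100.000 = 0.3543
(1−p)/p = 0.3543/1 = 0.3543  ⇒  p = 1/(1 + 0.3543) = 0.7384
Lg-115: 73.84%, Lg-117: 26.16%.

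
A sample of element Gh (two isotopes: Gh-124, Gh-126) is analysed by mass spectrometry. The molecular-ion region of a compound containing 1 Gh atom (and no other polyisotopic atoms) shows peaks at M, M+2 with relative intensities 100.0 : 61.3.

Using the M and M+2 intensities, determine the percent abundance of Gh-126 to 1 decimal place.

38.0%

Let p = fractional abundance of Gh-124. I(M+2)/I(M) = [C(1,1)·p^0·(1−p)] / p^1 = 1·(1−p)/p = 61.3/100.0 = 0.6130
(1−p)/p = 0.6130/1 = 0.6130  ⇒  p = 1/(1 + 0.6130) = 0.6200
Gh-124: 62.0%, Gh-126: 38.0%.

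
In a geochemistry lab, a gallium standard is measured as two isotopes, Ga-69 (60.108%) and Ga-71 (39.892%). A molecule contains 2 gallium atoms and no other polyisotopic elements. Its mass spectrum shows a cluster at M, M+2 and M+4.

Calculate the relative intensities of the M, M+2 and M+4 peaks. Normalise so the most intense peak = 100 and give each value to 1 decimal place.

Each Ga atom is independently Ga-69 (p = 0.60108) or Ga-71 (q = 0.39892); the cluster is the binomial expansion (p + q)^2.
P(M) = 0.60108^2 = 0.361297
P(M+2) = 2 × 0.60108^1 × 0.39892^1 = 0.479566
P(M+4) = 0.39892^2 = 0.159137
The M+2 peak is largest (0.479566); scaling to 100 gives 75.3 : 100.0 : 33.2.

75.3 : 100.0 : 33.2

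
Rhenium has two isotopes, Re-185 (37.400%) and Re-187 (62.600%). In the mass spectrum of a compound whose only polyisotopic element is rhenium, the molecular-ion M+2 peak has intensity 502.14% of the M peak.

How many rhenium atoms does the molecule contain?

3

For n independent Re atoms, I(M+2)/I(M) = n · (abundance Re-187) / (abundance Re-185) = n · 0.62600/0.37400.
n = 5.0214 × 0.37400/0.62600 = 3.00 ≈ 3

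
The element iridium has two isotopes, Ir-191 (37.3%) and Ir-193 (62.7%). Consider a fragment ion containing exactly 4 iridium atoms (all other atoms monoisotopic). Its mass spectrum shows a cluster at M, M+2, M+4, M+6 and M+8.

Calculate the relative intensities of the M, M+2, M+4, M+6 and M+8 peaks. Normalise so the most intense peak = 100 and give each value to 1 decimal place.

Each Ir atom is independently Ir-191 (p = 0.373) or Ir-193 (q = 0.627); the cluster is the binomial expansion (p + q)^4.
P(M) = 0.373^4 = 0.019357
P(M+2) = 4 × 0.373^3 × 0.627^1 = 0.130153
P(M+4) = 6 × 0.373^2 × 0.627^2 = 0.328174
P(M+6) = 4 × 0.373^1 × 0.627^3 = 0.367766
P(M+8) = 0.627^4 = 0.154550
The M+6 peak is largest (0.367766); scaling to 100 gives 5.3 : 35.4 : 89.2 : 100.0 : 42.0.

5.3 : 35.4 : 89.2 : 100.0 : 42.0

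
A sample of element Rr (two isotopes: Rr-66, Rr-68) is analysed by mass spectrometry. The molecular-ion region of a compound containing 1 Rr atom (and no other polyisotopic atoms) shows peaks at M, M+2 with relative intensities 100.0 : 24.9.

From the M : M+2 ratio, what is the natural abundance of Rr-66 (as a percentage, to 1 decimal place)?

Write p for the Rr-66 fraction. I(M+2)/I(M) = [C(1,1)·p^0·(1−p)] / p^1 = 1·(1−p)/p = 24.9/100.0 = 0.2490
(1−p)/p = 0.2490/1 = 0.2490  ⇒  p = 1/(1 + 0.2490) = 0.8006
Rr-66: 80.1%, Rr-68: 19.9%.

80.1%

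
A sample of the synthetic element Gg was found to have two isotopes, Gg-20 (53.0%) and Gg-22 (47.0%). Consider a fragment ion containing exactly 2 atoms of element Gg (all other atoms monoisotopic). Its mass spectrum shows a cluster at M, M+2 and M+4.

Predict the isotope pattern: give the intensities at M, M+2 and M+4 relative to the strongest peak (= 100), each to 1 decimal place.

Each Gg atom is independently Gg-20 (p = 0.530) or Gg-22 (q = 0.470); the cluster is the binomial expansion (p + q)^2.
P(M) = 0.530^2 = 0.280900
P(M+2) = 2 × 0.530^1 × 0.470^1 = 0.498200
P(M+4) = 0.470^2 = 0.220900
The M+2 peak is largest (0.498200); scaling to 100 gives 56.4 : 100.0 : 44.3.

56.4 : 100.0 : 44.3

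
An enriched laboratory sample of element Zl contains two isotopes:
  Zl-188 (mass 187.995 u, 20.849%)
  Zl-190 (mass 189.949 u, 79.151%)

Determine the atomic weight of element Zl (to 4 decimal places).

189.5416 u

Ar = Σ fᵢ·mᵢ = 0.20849 × 187.995 + 0.79151 × 189.949
= 39.19508 + 150.34653 = 189.54161 u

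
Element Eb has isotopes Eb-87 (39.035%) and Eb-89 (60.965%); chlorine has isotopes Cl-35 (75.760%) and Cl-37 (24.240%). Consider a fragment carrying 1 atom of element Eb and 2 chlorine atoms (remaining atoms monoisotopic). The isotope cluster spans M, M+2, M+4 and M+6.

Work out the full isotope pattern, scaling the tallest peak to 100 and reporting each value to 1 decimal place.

45.4 : 100.0 : 50.0 : 7.3

Element Eb pattern (n=1): 0.39035 : 0.60965
Chlorine pattern (n=2): 0.57395776 : 0.36728448 : 0.05875776
Convolve the two distributions (both contribute in 2-u steps):
  M: 0.39035×0.57395776 = 0.224044
  M+2: 0.39035×0.36728448 + 0.60965×0.57395776 = 0.493283
  M+4: 0.39035×0.05875776 + 0.60965×0.36728448 = 0.246851
  M+6: 0.60965×0.05875776 = 0.035822
Scale to base peak (0.493283) = 100: 45.4 : 100.0 : 50.0 : 7.3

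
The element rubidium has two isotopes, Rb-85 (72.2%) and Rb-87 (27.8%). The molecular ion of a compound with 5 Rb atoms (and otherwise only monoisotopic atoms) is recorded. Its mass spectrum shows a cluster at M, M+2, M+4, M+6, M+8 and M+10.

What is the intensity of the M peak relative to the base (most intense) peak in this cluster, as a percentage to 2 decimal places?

Term probabilities: M 0.1962, M+2 0.3777, M+4 0.2909, M+6 0.1120, M+8 0.0216, M+10 0.0017. Base peak = M+2.
P(M+2) = C(5,1) × 0.722^4 × 0.278^1 = 5 × 0.27173701 × 0.2780 = 0.377714 (base)
P(M) = C(5,0) × 0.722^5 × 0.278^0 = 1 × 0.19619412 × 1.0000 = 0.196194
Relative intensity = 0.196194 / 0.377714 × 100 = 51.94

51.94%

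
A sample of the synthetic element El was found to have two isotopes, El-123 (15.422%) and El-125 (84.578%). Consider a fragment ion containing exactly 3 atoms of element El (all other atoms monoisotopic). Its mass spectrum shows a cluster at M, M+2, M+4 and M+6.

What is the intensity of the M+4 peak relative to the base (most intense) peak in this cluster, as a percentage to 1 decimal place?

54.7%

Binomial terms of (0.15422 + 0.84578)^3: M 0.0037, M+2 0.0603, M+4 0.3310, M+6 0.6050 → M+6 is the base peak.
P(M+6) = C(3,3) × 0.15422^0 × 0.84578^3 = 1 × 1.0000 × 0.60502349 = 0.605023 (base)
P(M+4) = C(3,2) × 0.15422^1 × 0.84578^2 = 3 × 0.15422 × 0.71534381 = 0.330961
Relative intensity = 0.330961 / 0.605023 × 100 = 54.7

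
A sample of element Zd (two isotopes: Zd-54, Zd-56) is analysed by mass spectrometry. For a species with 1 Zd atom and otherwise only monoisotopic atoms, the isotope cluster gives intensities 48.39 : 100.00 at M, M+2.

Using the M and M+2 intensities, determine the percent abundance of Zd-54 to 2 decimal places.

32.61%

Write p for the Zd-54 fraction. I(M+2)/I(M) = [C(1,1)·p^0·(1−p)] / p^1 = 1·(1−p)/p = 100.00/48.39 = 2.0665
(1−p)/p = 2.0665/1 = 2.0665  ⇒  p = 1/(1 + 2.0665) = 0.3261
Zd-54: 32.61%, Zd-56: 67.39%.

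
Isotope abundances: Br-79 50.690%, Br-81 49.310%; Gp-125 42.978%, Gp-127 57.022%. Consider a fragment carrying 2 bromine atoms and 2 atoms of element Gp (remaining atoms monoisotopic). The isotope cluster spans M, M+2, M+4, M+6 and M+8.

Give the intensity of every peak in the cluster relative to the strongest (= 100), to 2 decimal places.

12.71 : 58.44 : 100.00 : 75.43 : 21.17

Bromine pattern (n=2): 0.25694761 : 0.49990478 : 0.24314761
Element Gp pattern (n=2): 0.18471085 : 0.4901383 : 0.32515085
Convolve the two distributions (both contribute in 2-u steps):
  M: 0.25694761×0.18471085 = 0.047461
  M+2: 0.25694761×0.4901383 + 0.49990478×0.18471085 = 0.218278
  M+4: 0.25694761×0.32515085 + 0.49990478×0.4901383 + 0.24314761×0.18471085 = 0.373481
  M+6: 0.49990478×0.32515085 + 0.24314761×0.4901383 = 0.281720
  M+8: 0.24314761×0.32515085 = 0.079060
Scale to base peak (0.373481) = 100: 12.71 : 58.44 : 100.00 : 75.43 : 21.17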